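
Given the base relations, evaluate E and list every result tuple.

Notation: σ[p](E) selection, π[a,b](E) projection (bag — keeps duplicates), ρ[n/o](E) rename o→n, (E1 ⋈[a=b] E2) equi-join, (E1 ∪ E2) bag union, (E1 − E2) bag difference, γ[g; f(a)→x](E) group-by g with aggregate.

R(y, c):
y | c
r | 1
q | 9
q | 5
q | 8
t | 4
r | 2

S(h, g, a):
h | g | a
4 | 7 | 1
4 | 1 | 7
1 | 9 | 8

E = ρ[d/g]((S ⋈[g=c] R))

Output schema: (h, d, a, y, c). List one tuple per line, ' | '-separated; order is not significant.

Stepwise |·|:
  S → 3
  R → 6
  (S ⋈[g=c] R) → 2
  ρ[d/g]((S ⋈[g=c] R)) → 2

== RESULT ==
h | d | a | y | c
1 | 9 | 8 | q | 9
4 | 1 | 7 | r | 1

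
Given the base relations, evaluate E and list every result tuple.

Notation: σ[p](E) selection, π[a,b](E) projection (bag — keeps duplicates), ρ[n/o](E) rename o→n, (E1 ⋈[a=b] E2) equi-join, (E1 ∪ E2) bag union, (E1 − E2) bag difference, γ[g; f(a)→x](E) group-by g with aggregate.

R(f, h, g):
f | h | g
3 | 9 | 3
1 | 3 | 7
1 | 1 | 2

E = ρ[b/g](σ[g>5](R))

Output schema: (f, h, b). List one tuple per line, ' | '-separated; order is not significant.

Subexpression sizes:
  R → 3
  σ[g>5](R) → 1
  ρ[b/g](σ[g>5](R)) → 1

== RESULT ==
f | h | b
1 | 3 | 7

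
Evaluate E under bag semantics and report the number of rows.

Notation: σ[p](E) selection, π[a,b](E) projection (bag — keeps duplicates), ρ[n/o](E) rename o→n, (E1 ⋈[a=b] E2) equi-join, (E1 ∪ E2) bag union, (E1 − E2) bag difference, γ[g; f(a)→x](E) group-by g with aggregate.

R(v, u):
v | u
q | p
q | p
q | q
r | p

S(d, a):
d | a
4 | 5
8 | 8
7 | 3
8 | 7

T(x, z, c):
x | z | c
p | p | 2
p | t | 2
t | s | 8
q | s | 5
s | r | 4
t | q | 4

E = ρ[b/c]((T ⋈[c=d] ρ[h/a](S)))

Per-node cardinality:
  T → 6
  S → 4
  ρ[h/a](S) → 4
  (T ⋈[c=d] ρ[h/a](S)) → 4
  ρ[b/c]((T ⋈[c=d] ρ[h/a](S))) → 4

|E| = 4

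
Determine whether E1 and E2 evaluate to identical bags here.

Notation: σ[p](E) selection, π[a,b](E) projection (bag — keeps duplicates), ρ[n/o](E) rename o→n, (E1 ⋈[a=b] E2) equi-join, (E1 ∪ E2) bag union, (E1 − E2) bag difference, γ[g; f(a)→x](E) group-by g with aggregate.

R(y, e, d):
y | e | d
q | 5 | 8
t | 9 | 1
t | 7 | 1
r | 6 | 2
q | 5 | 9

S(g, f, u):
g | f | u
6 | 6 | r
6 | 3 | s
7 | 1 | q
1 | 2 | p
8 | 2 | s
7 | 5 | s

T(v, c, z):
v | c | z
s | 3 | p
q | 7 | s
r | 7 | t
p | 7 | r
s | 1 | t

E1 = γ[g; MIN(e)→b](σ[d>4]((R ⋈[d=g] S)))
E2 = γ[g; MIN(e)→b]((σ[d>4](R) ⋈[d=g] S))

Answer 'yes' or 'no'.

E1 per-node cardinality:
  R → 5
  S → 6
  (R ⋈[d=g] S) → 3
  σ[d>4]((R ⋈[d=g] S)) → 1
  γ[g; MIN(e)→b](σ[d>4]((R ⋈[d=g] S))) → 1
E2 per-node cardinality:
  R → 5
  σ[d>4](R) → 2
  S → 6
  (σ[d>4](R) ⋈[d=g] S) → 1
  γ[g; MIN(e)→b]((σ[d>4](R) ⋈[d=g] S)) → 1

E1 and E2 produce the same multiset:
g | b
8 | 5

yes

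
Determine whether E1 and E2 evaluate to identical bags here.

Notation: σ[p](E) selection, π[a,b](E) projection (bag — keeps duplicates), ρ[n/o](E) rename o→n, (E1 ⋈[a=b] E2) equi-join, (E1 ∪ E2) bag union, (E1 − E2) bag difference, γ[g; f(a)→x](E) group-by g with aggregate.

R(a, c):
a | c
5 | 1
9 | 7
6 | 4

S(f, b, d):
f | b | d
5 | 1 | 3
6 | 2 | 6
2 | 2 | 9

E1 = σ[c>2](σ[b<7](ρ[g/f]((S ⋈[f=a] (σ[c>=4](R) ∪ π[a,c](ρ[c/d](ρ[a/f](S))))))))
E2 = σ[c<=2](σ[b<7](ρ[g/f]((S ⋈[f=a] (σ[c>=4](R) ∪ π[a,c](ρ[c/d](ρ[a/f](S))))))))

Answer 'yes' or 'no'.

E1 stepwise |·|:
  S → 3
  R → 3
  σ[c>=4](R) → 2
  S → 3
  ρ[a/f](S) → 3
  ρ[c/d](ρ[a/f](S)) → 3
  π[a,c](ρ[c/d](ρ[a/f](S))) → 3
  (σ[c>=4](R) ∪ π[a,c](ρ[c/d](ρ[a/f](S)))) → 5
  (S ⋈[f=a] (σ[c>=4](R) ∪ π[a,c](ρ[c/d](ρ[a/f](S))))) → 4
  ρ[g/f]((S ⋈[f=a] (σ[c>=4](R) ∪ π[a,c](ρ[c/d](ρ[a/f](S)))))) → 4
  σ[b<7](ρ[g/f]((S ⋈[f=a] (σ[c>=4](R) ∪ π[a,c](ρ[c/d](ρ[a/f](S))))))) → 4
  σ[c>2](σ[b<7](ρ[g/f]((S ⋈[f=a] (σ[c>=4](R) ∪ π[a,c](ρ[c/d](ρ[a/f](S)))))))) → 4
E2 stepwise |·|:
  S → 3
  R → 3
  σ[c>=4](R) → 2
  S → 3
  ρ[a/f](S) → 3
  ρ[c/d](ρ[a/f](S)) → 3
  π[a,c](ρ[c/d](ρ[a/f](S))) → 3
  (σ[c>=4](R) ∪ π[a,c](ρ[c/d](ρ[a/f](S)))) → 5
  (S ⋈[f=a] (σ[c>=4](R) ∪ π[a,c](ρ[c/d](ρ[a/f](S))))) → 4
  ρ[g/f]((S ⋈[f=a] (σ[c>=4](R) ∪ π[a,c](ρ[c/d](ρ[a/f](S)))))) → 4
  σ[b<7](ρ[g/f]((S ⋈[f=a] (σ[c>=4](R) ∪ π[a,c](ρ[c/d](ρ[a/f](S))))))) → 4
  σ[c<=2](σ[b<7](ρ[g/f]((S ⋈[f=a] (σ[c>=4](R) ∪ π[a,c](ρ[c/d](ρ[a/f](S)))))))) → 0

E1 result:
g | b | d | a | c
2 | 2 | 9 | 2 | 9
5 | 1 | 3 | 5 | 3
6 | 2 | 6 | 6 | 4
6 | 2 | 6 | 6 | 6
E2 result:
g | b | d | a | c
(0 rows)
Witness: (6, 2, 6, 6, 6) appears 1× in E1 but 0× in E2.

no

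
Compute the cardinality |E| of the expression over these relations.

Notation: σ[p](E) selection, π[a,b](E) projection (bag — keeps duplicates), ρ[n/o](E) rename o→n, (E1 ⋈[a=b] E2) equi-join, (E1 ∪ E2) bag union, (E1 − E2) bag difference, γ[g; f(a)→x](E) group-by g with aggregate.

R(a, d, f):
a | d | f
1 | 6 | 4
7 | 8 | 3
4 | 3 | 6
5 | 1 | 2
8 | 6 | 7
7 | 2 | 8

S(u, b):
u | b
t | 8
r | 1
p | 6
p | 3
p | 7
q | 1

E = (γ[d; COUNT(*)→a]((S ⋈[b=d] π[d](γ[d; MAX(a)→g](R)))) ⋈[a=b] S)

Subexpression sizes:
  S → 6
  R → 6
  γ[d; MAX(a)→g](R) → 5
  π[d](γ[d; MAX(a)→g](R)) → 5
  (S ⋈[b=d] π[d](γ[d; MAX(a)→g](R))) → 5
  γ[d; COUNT(*)→a]((S ⋈[b=d] π[d](γ[d; MAX(a)→g](R)))) → 4
  S → 6
  (γ[d; COUNT(*)→a]((S ⋈[b=d] π[d](γ[d; MAX(a)→g](R)))) ⋈[a=b] S) → 6

|E| = 6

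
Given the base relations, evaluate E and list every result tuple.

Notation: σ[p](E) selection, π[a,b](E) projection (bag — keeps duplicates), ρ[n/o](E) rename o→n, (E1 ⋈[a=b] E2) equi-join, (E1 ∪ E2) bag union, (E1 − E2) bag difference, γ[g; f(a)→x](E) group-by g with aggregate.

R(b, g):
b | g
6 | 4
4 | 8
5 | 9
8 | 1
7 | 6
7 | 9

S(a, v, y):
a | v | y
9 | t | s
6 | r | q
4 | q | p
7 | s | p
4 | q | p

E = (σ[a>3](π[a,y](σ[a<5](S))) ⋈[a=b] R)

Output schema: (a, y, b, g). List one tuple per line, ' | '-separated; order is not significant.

Row counts bottom-up:
  S → 5
  σ[a<5](S) → 2
  π[a,y](σ[a<5](S)) → 2
  σ[a>3](π[a,y](σ[a<5](S))) → 2
  R → 6
  (σ[a>3](π[a,y](σ[a<5](S))) ⋈[a=b] R) → 2

== RESULT ==
a | y | b | g
4 | p | 4 | 8
4 | p | 4 | 8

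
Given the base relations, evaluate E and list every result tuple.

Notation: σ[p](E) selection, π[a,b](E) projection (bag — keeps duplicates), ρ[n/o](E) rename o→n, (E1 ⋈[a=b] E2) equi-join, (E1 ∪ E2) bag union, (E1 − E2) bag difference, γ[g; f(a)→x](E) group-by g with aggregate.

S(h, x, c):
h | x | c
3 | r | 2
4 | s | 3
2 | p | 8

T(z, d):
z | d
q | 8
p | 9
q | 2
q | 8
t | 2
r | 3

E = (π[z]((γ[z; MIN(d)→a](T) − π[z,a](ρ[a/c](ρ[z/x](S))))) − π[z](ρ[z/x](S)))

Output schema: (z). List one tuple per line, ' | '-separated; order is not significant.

Subexpression sizes:
  T → 6
  γ[z; MIN(d)→a](T) → 4
  S → 3
  ρ[z/x](S) → 3
  ρ[a/c](ρ[z/x](S)) → 3
  π[z,a](ρ[a/c](ρ[z/x](S))) → 3
  (γ[z; MIN(d)→a](T) − π[z,a](ρ[a/c](ρ[z/x](S)))) → 4
  π[z]((γ[z; MIN(d)→a](T) − π[z,a](ρ[a/c](ρ[z/x](S))))) → 4
  S → 3
  ρ[z/x](S) → 3
  π[z](ρ[z/x](S)) → 3
  (π[z]((γ[z; MIN(d)→a](T) − π[z,a](ρ[a/c](ρ[z/x](S))))) − π[z](ρ[z/x](S))) → 2

== RESULT ==
z
q
t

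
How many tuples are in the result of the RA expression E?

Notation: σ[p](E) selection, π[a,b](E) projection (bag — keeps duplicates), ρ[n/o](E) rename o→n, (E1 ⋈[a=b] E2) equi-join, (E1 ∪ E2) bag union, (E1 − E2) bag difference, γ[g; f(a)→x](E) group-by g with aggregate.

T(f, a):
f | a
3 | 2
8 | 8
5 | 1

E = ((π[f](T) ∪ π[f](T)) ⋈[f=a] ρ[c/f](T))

Stepwise |·|:
  T → 3
  π[f](T) → 3
  T → 3
  π[f](T) → 3
  (π[f](T) ∪ π[f](T)) → 6
  T → 3
  ρ[c/f](T) → 3
  ((π[f](T) ∪ π[f](T)) ⋈[f=a] ρ[c/f](T)) → 2

|E| = 2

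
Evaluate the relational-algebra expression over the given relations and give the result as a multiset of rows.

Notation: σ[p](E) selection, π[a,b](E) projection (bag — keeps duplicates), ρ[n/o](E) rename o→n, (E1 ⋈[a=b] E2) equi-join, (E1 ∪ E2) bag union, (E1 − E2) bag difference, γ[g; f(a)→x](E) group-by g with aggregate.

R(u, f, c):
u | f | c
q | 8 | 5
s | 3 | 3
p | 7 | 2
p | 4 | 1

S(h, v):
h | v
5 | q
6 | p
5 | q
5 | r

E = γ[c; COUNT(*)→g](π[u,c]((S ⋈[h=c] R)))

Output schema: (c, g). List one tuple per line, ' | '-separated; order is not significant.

Row counts bottom-up:
  S → 4
  R → 4
  (S ⋈[h=c] R) → 3
  π[u,c]((S ⋈[h=c] R)) → 3
  γ[c; COUNT(*)→g](π[u,c]((S ⋈[h=c] R))) → 1

== RESULT ==
c | g
5 | 3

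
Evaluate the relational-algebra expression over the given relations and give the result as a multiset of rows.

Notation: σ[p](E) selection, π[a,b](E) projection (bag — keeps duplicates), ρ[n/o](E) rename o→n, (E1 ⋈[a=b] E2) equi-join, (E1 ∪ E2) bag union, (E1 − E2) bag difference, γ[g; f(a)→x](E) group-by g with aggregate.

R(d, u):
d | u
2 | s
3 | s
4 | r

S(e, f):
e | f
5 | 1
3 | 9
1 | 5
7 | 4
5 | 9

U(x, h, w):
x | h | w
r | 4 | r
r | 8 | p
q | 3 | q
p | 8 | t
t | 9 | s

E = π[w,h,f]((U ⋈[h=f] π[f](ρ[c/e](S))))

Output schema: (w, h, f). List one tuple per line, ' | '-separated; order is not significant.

Stepwise |·|:
  U → 5
  S → 5
  ρ[c/e](S) → 5
  π[f](ρ[c/e](S)) → 5
  (U ⋈[h=f] π[f](ρ[c/e](S))) → 3
  π[w,h,f]((U ⋈[h=f] π[f](ρ[c/e](S)))) → 3

== RESULT ==
w | h | f
r | 4 | 4
s | 9 | 9
s | 9 | 9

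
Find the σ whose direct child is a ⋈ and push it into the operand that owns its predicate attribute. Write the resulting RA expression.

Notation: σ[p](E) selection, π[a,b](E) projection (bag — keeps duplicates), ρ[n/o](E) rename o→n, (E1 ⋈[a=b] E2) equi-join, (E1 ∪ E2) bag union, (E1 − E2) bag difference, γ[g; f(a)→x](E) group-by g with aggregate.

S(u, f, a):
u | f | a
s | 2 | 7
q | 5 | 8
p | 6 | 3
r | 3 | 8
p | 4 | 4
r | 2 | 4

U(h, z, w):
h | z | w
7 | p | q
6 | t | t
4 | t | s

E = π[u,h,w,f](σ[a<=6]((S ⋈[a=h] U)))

σ filters on a, owned by the left side.
E' = π[u,h,w,f]((σ[a<=6](S) ⋈[a=h] U))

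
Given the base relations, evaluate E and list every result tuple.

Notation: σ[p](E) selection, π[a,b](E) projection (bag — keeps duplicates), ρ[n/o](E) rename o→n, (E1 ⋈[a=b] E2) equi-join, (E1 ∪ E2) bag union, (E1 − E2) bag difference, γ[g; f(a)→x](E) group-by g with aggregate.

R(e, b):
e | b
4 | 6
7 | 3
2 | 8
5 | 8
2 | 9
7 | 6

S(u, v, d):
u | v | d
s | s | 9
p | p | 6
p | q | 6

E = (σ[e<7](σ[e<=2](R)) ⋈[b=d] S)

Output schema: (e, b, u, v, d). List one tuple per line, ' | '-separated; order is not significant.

Per-node cardinality:
  R → 6
  σ[e<=2](R) → 2
  σ[e<7](σ[e<=2](R)) → 2
  S → 3
  (σ[e<7](σ[e<=2](R)) ⋈[b=d] S) → 1

== RESULT ==
e | b | u | v | d
2 | 9 | s | s | 9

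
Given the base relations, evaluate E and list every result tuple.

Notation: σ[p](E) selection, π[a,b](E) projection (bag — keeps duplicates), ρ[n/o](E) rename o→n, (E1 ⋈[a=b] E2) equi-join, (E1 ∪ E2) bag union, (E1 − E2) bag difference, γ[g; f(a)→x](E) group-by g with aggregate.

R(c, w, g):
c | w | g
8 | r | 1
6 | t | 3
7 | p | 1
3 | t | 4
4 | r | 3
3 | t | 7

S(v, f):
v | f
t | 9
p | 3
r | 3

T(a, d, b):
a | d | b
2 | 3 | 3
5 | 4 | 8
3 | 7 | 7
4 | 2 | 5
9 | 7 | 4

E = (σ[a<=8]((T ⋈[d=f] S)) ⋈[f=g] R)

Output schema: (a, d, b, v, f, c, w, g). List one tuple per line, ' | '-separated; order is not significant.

Subexpression sizes:
  T → 5
  S → 3
  (T ⋈[d=f] S) → 2
  σ[a<=8]((T ⋈[d=f] S)) → 2
  R → 6
  (σ[a<=8]((T ⋈[d=f] S)) ⋈[f=g] R) → 4

== RESULT ==
a | d | b | v | f | c | w | g
2 | 3 | 3 | p | 3 | 4 | r | 3
2 | 3 | 3 | p | 3 | 6 | t | 3
2 | 3 | 3 | r | 3 | 4 | r | 3
2 | 3 | 3 | r | 3 | 6 | t | 3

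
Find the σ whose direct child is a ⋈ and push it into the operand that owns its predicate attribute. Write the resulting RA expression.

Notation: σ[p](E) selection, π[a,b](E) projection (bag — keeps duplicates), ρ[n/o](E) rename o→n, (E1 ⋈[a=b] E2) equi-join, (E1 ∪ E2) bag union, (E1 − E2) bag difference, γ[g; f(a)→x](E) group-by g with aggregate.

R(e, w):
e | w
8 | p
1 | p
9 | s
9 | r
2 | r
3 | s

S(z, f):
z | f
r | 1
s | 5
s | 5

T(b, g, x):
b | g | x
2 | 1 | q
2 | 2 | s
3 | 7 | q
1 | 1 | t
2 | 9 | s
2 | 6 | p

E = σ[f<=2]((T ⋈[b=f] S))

σ filters on f, owned by the right side.
E' = (T ⋈[b=f] σ[f<=2](S))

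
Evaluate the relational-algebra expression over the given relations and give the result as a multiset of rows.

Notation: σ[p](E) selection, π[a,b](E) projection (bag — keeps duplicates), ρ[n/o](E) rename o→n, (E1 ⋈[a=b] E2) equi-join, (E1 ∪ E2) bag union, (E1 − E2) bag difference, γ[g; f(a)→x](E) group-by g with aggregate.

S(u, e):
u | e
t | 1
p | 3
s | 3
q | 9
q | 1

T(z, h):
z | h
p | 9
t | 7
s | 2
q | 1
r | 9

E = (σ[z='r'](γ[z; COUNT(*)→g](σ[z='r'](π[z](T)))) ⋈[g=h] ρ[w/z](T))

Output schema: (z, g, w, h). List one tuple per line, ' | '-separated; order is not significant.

Subexpression sizes:
  T → 5
  π[z](T) → 5
  σ[z='r'](π[z](T)) → 1
  γ[z; COUNT(*)→g](σ[z='r'](π[z](T))) → 1
  σ[z='r'](γ[z; COUNT(*)→g](σ[z='r'](π[z](T)))) → 1
  T → 5
  ρ[w/z](T) → 5
  (σ[z='r'](γ[z; COUNT(*)→g](σ[z='r'](π[z](T)))) ⋈[g=h] ρ[w/z](T)) → 1

== RESULT ==
z | g | w | h
r | 1 | q | 1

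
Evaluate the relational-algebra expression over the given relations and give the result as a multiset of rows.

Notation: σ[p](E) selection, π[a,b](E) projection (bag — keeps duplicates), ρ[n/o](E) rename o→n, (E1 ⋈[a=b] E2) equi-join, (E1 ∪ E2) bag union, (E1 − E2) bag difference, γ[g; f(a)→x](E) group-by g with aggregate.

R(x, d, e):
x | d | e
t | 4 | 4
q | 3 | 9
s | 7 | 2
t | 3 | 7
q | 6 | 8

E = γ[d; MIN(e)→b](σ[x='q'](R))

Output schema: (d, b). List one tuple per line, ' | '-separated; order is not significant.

Subexpression sizes:
  R → 5
  σ[x='q'](R) → 2
  γ[d; MIN(e)→b](σ[x='q'](R)) → 2

== RESULT ==
d | b
3 | 9
6 | 8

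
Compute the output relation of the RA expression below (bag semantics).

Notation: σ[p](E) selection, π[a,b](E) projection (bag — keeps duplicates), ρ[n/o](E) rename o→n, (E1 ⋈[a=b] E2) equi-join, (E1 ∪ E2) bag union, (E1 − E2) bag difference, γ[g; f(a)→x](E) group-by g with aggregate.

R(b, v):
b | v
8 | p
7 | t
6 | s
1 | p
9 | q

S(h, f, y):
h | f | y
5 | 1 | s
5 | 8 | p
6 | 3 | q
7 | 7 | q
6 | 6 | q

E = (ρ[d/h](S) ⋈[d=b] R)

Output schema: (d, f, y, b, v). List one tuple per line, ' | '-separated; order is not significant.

Subexpression sizes:
  S → 5
  ρ[d/h](S) → 5
  R → 5
  (ρ[d/h](S) ⋈[d=b] R) → 3

== RESULT ==
d | f | y | b | v
6 | 3 | q | 6 | s
6 | 6 | q | 6 | s
7 | 7 | q | 7 | t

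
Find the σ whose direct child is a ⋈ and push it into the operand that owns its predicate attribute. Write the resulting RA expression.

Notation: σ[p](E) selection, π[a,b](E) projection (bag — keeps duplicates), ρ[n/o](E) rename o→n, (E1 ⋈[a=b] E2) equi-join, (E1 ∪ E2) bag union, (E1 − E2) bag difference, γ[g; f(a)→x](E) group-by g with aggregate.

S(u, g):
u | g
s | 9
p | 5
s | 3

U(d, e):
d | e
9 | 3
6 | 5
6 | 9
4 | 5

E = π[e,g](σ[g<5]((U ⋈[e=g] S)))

σ filters on g, owned by the right side.
E' = π[e,g]((U ⋈[e=g] σ[g<5](S)))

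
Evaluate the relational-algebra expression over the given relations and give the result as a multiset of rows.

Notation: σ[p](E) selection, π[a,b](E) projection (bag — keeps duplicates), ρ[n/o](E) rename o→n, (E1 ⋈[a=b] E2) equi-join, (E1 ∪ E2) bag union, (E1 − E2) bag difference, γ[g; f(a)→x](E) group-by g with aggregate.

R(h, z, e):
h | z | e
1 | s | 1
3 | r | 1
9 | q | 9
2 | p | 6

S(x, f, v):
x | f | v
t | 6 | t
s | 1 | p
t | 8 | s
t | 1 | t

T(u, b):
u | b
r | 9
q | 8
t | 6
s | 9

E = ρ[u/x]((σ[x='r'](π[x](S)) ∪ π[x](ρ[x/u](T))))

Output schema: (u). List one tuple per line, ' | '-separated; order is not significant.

Stepwise |·|:
  S → 4
  π[x](S) → 4
  σ[x='r'](π[x](S)) → 0
  T → 4
  ρ[x/u](T) → 4
  π[x](ρ[x/u](T)) → 4
  (σ[x='r'](π[x](S)) ∪ π[x](ρ[x/u](T))) → 4
  ρ[u/x]((σ[x='r'](π[x](S)) ∪ π[x](ρ[x/u](T)))) → 4

== RESULT ==
u
q
r
s
t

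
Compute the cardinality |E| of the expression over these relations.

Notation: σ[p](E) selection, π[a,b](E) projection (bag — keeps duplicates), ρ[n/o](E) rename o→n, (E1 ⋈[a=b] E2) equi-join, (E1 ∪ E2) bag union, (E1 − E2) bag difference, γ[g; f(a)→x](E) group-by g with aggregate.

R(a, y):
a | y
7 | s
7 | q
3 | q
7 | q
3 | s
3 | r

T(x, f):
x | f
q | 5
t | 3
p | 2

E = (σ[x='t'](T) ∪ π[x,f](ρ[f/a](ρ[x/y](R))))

Per-node cardinality:
  T → 3
  σ[x='t'](T) → 1
  R → 6
  ρ[x/y](R) → 6
  ρ[f/a](ρ[x/y](R)) → 6
  π[x,f](ρ[f/a](ρ[x/y](R))) → 6
  (σ[x='t'](T) ∪ π[x,f](ρ[f/a](ρ[x/y](R)))) → 7

|E| = 7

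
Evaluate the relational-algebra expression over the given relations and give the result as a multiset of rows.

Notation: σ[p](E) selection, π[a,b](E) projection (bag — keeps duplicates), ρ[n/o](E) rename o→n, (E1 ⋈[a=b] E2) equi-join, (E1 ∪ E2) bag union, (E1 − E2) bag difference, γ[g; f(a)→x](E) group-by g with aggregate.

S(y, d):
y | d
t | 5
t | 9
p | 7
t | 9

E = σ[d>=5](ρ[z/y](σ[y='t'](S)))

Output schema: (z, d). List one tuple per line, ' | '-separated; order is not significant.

Subexpression sizes:
  S → 4
  σ[y='t'](S) → 3
  ρ[z/y](σ[y='t'](S)) → 3
  σ[d>=5](ρ[z/y](σ[y='t'](S))) → 3

== RESULT ==
z | d
t | 5
t | 9
t | 9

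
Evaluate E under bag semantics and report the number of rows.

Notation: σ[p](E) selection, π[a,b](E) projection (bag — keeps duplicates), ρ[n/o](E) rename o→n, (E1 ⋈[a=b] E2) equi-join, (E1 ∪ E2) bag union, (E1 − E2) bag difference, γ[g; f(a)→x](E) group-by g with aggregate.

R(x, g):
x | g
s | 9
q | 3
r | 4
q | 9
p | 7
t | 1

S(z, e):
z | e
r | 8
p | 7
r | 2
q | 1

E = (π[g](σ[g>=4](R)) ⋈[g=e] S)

Stepwise |·|:
  R → 6
  σ[g>=4](R) → 4
  π[g](σ[g>=4](R)) → 4
  S → 4
  (π[g](σ[g>=4](R)) ⋈[g=e] S) → 1

|E| = 1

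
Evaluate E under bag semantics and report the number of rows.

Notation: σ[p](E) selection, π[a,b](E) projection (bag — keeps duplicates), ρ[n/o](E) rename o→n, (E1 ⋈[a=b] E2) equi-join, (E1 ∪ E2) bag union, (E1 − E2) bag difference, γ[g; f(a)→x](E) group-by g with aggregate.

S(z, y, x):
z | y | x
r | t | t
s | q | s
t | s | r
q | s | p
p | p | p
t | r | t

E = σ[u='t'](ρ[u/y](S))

Subexpression sizes:
  S → 6
  ρ[u/y](S) → 6
  σ[u='t'](ρ[u/y](S)) → 1

|E| = 1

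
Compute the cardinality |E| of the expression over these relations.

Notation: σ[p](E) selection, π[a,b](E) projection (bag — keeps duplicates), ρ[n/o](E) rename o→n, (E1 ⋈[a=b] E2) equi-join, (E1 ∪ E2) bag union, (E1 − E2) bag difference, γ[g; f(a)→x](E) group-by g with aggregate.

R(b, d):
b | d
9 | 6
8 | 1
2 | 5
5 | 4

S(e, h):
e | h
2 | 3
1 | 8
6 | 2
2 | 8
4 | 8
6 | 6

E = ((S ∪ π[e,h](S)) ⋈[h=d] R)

Row counts bottom-up:
  S → 6
  S → 6
  π[e,h](S) → 6
  (S ∪ π[e,h](S)) → 12
  R → 4
  ((S ∪ π[e,h](S)) ⋈[h=d] R) → 2

|E| = 2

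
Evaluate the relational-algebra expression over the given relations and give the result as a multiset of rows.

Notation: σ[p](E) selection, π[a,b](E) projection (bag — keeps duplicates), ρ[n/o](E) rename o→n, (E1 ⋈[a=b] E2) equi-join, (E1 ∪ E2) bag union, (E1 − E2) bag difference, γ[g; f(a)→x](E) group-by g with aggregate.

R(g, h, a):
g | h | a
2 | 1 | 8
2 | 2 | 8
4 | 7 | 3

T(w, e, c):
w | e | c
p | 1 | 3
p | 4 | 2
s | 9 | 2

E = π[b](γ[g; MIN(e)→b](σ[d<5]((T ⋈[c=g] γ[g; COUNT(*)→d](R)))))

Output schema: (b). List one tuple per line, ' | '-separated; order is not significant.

Stepwise |·|:
  T → 3
  R → 3
  γ[g; COUNT(*)→d](R) → 2
  (T ⋈[c=g] γ[g; COUNT(*)→d](R)) → 2
  σ[d<5]((T ⋈[c=g] γ[g; COUNT(*)→d](R))) → 2
  γ[g; MIN(e)→b](σ[d<5]((T ⋈[c=g] γ[g; COUNT(*)→d](R)))) → 1
  π[b](γ[g; MIN(e)→b](σ[d<5]((T ⋈[c=g] γ[g; COUNT(*)→d](R))))) → 1

== RESULT ==
b
4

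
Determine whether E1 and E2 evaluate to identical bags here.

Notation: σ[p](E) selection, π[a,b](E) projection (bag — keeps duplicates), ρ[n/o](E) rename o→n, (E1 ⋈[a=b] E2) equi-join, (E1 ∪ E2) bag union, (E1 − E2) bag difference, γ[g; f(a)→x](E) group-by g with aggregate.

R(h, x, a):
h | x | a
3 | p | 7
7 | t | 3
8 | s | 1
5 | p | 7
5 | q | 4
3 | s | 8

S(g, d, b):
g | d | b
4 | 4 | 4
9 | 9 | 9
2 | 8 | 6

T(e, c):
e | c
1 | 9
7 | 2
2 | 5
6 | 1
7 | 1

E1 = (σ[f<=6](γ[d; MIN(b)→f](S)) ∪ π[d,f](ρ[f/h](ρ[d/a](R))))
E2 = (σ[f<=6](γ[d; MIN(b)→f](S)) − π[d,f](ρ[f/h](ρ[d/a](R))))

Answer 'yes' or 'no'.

E1 stepwise |·|:
  S → 3
  γ[d; MIN(b)→f](S) → 3
  σ[f<=6](γ[d; MIN(b)→f](S)) → 2
  R → 6
  ρ[d/a](R) → 6
  ρ[f/h](ρ[d/a](R)) → 6
  π[d,f](ρ[f/h](ρ[d/a](R))) → 6
  (σ[f<=6](γ[d; MIN(b)→f](S)) ∪ π[d,f](ρ[f/h](ρ[d/a](R)))) → 8
E2 stepwise |·|:
  S → 3
  γ[d; MIN(b)→f](S) → 3
  σ[f<=6](γ[d; MIN(b)→f](S)) → 2
  R → 6
  ρ[d/a](R) → 6
  ρ[f/h](ρ[d/a](R)) → 6
  π[d,f](ρ[f/h](ρ[d/a](R))) → 6
  (σ[f<=6](γ[d; MIN(b)→f](S)) − π[d,f](ρ[f/h](ρ[d/a](R)))) → 2

E1 result:
d | f
1 | 8
3 | 7
4 | 4
4 | 5
7 | 3
7 | 5
8 | 3
8 | 6
E2 result:
d | f
4 | 4
8 | 6
Witness: (3, 7) appears 1× in E1 but 0× in E2.

no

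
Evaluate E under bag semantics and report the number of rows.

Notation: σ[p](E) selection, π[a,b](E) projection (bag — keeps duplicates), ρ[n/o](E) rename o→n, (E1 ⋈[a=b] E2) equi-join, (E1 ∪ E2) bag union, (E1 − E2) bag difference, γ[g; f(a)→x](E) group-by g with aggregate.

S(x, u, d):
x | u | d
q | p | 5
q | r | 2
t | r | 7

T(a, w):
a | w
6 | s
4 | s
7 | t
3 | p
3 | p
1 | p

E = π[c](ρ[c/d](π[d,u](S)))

Stepwise |·|:
  S → 3
  π[d,u](S) → 3
  ρ[c/d](π[d,u](S)) → 3
  π[c](ρ[c/d](π[d,u](S))) → 3

|E| = 3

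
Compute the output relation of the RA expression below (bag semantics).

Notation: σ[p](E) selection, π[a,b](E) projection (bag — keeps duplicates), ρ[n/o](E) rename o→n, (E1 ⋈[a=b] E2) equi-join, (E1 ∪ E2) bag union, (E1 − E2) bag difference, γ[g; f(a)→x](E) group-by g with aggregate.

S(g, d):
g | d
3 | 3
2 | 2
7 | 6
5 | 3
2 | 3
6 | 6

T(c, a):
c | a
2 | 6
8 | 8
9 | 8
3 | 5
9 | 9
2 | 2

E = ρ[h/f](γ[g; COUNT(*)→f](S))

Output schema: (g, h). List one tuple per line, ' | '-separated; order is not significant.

Stepwise |·|:
  S → 6
  γ[g; COUNT(*)→f](S) → 5
  ρ[h/f](γ[g; COUNT(*)→f](S)) → 5

== RESULT ==
g | h
2 | 2
3 | 1
5 | 1
6 | 1
7 | 1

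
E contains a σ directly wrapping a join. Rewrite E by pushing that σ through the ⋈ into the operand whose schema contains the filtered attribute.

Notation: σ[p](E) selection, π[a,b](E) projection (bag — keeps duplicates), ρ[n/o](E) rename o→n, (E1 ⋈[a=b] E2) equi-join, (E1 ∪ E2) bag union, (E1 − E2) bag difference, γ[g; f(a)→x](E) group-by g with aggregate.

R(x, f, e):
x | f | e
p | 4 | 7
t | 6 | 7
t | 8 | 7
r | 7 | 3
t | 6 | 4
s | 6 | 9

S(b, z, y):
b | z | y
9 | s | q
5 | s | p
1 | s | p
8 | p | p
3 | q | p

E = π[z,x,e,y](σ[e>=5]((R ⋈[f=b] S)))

σ filters on e, owned by the left side.
E' = π[z,x,e,y]((σ[e>=5](R) ⋈[f=b] S))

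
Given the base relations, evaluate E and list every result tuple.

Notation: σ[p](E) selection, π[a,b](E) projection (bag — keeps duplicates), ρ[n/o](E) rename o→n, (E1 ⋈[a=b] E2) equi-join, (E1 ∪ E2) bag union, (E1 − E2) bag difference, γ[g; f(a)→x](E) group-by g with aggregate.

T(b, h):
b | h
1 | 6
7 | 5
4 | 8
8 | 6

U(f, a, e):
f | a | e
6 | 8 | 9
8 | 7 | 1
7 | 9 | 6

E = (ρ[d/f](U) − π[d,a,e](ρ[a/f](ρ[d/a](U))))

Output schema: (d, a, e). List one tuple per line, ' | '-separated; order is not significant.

Stepwise |·|:
  U → 3
  ρ[d/f](U) → 3
  U → 3
  ρ[d/a](U) → 3
  ρ[a/f](ρ[d/a](U)) → 3
  π[d,a,e](ρ[a/f](ρ[d/a](U))) → 3
  (ρ[d/f](U) − π[d,a,e](ρ[a/f](ρ[d/a](U)))) → 3

== RESULT ==
d | a | e
6 | 8 | 9
7 | 9 | 6
8 | 7 | 1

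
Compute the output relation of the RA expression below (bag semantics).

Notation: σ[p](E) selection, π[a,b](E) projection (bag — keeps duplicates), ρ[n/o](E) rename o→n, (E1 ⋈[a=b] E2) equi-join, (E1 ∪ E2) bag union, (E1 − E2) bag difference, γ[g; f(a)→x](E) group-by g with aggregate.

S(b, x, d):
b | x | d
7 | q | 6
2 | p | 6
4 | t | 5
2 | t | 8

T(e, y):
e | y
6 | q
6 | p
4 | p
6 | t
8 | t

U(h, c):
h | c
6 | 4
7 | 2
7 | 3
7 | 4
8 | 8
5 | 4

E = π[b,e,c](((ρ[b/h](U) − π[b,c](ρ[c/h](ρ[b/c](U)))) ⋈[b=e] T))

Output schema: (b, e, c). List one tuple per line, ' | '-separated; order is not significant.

Row counts bottom-up:
  U → 6
  ρ[b/h](U) → 6
  U → 6
  ρ[b/c](U) → 6
  ρ[c/h](ρ[b/c](U)) → 6
  π[b,c](ρ[c/h](ρ[b/c](U))) → 6
  (ρ[b/h](U) − π[b,c](ρ[c/h](ρ[b/c](U)))) → 5
  T → 5
  ((ρ[b/h](U) − π[b,c](ρ[c/h](ρ[b/c](U)))) ⋈[b=e] T) → 3
  π[b,e,c](((ρ[b/h](U) − π[b,c](ρ[c/h](ρ[b/c](U)))) ⋈[b=e] T)) → 3

== RESULT ==
b | e | c
6 | 6 | 4
6 | 6 | 4
6 | 6 | 4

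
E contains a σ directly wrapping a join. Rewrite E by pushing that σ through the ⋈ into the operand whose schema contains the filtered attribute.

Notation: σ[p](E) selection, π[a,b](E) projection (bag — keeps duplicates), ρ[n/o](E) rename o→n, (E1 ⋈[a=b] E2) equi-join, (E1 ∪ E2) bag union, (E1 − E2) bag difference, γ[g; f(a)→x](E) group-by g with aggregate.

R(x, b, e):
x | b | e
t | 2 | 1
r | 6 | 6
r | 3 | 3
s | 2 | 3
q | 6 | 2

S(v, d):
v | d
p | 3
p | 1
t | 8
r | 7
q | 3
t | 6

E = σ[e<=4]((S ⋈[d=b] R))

σ filters on e, owned by the right side.
E' = (S ⋈[d=b] σ[e<=4](R))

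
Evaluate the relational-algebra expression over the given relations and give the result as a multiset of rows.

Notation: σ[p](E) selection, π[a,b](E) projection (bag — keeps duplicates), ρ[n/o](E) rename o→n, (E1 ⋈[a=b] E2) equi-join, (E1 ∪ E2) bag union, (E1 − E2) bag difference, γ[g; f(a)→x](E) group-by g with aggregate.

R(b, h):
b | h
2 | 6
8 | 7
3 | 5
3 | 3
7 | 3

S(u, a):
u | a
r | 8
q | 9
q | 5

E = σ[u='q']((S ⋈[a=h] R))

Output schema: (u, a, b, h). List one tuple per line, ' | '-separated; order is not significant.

Subexpression sizes:
  S → 3
  R → 5
  (S ⋈[a=h] R) → 1
  σ[u='q']((S ⋈[a=h] R)) → 1

== RESULT ==
u | a | b | h
q | 5 | 3 | 5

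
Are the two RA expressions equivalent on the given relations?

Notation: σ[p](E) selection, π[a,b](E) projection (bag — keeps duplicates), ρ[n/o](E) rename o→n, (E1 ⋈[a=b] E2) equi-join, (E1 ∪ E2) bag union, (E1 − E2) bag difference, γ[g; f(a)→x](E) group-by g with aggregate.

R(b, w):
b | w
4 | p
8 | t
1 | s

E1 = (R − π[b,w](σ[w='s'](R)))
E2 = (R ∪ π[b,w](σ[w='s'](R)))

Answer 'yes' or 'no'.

E1 subexpression sizes:
  R → 3
  R → 3
  σ[w='s'](R) → 1
  π[b,w](σ[w='s'](R)) → 1
  (R − π[b,w](σ[w='s'](R))) → 2
E2 subexpression sizes:
  R → 3
  R → 3
  σ[w='s'](R) → 1
  π[b,w](σ[w='s'](R)) → 1
  (R ∪ π[b,w](σ[w='s'](R))) → 4

E1 result:
b | w
4 | p
8 | t
E2 result:
b | w
1 | s
1 | s
4 | p
8 | t
Witness: (1, 's') appears 0× in E1 but 2× in E2.

no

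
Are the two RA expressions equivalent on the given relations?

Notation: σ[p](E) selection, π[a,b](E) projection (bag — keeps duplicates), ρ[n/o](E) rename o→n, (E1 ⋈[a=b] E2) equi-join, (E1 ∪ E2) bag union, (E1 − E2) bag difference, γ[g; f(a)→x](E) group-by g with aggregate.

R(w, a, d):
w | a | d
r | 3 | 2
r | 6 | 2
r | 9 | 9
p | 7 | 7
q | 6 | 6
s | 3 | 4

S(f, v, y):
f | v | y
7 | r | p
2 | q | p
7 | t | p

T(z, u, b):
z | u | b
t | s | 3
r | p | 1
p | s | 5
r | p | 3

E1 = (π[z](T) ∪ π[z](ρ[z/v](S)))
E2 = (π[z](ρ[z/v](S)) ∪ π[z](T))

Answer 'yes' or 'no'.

E1 subexpression sizes:
  T → 4
  π[z](T) → 4
  S → 3
  ρ[z/v](S) → 3
  π[z](ρ[z/v](S)) → 3
  (π[z](T) ∪ π[z](ρ[z/v](S))) → 7
E2 subexpression sizes:
  S → 3
  ρ[z/v](S) → 3
  π[z](ρ[z/v](S)) → 3
  T → 4
  π[z](T) → 4
  (π[z](ρ[z/v](S)) ∪ π[z](T)) → 7

E1 and E2 produce the same multiset:
z
p
q
r
r
r
t
t

yes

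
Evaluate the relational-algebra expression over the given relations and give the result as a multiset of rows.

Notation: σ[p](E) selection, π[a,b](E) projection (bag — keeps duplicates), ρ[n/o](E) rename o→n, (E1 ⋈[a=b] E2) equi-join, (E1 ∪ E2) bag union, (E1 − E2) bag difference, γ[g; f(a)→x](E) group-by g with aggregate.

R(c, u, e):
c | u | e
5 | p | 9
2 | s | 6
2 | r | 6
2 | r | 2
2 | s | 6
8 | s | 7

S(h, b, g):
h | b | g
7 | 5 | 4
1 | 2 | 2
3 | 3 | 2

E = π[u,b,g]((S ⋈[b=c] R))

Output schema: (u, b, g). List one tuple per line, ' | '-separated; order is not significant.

Subexpression sizes:
  S → 3
  R → 6
  (S ⋈[b=c] R) → 5
  π[u,b,g]((S ⋈[b=c] R)) → 5

== RESULT ==
u | b | g
p | 5 | 4
r | 2 | 2
r | 2 | 2
s | 2 | 2
s | 2 | 2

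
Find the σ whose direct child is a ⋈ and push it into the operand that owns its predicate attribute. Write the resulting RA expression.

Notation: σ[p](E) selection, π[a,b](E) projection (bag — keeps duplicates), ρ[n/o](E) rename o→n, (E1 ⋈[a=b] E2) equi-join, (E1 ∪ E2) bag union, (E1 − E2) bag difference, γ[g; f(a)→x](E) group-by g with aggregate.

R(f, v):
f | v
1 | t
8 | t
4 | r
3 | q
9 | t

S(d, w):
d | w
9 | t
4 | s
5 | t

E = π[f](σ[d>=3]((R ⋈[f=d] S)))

σ filters on d, owned by the right side.
E' = π[f]((R ⋈[f=d] σ[d>=3](S)))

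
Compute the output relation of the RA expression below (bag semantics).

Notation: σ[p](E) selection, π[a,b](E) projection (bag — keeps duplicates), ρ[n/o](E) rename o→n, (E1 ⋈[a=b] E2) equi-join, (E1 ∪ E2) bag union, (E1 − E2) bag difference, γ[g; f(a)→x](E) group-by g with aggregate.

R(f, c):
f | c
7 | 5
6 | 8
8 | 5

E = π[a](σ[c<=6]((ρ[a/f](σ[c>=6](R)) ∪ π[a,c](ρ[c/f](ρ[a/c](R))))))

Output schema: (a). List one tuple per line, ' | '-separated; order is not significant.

Subexpression sizes:
  R → 3
  σ[c>=6](R) → 1
  ρ[a/f](σ[c>=6](R)) → 1
  R → 3
  ρ[a/c](R) → 3
  ρ[c/f](ρ[a/c](R)) → 3
  π[a,c](ρ[c/f](ρ[a/c](R))) → 3
  (ρ[a/f](σ[c>=6](R)) ∪ π[a,c](ρ[c/f](ρ[a/c](R)))) → 4
  σ[c<=6]((ρ[a/f](σ[c>=6](R)) ∪ π[a,c](ρ[c/f](ρ[a/c](R))))) → 1
  π[a](σ[c<=6]((ρ[a/f](σ[c>=6](R)) ∪ π[a,c](ρ[c/f](ρ[a/c](R)))))) → 1

== RESULT ==
a
8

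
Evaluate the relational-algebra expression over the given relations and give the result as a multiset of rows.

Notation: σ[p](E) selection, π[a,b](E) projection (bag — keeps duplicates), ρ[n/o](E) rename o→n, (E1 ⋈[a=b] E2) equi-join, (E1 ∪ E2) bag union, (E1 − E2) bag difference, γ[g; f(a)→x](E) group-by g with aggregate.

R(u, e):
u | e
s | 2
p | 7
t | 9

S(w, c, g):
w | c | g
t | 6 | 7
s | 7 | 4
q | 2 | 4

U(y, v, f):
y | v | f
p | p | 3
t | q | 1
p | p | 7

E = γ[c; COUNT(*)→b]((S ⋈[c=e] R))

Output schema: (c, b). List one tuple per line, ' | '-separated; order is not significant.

Row counts bottom-up:
  S → 3
  R → 3
  (S ⋈[c=e] R) → 2
  γ[c; COUNT(*)→b]((S ⋈[c=e] R)) → 2

== RESULT ==
c | b
2 | 1
7 | 1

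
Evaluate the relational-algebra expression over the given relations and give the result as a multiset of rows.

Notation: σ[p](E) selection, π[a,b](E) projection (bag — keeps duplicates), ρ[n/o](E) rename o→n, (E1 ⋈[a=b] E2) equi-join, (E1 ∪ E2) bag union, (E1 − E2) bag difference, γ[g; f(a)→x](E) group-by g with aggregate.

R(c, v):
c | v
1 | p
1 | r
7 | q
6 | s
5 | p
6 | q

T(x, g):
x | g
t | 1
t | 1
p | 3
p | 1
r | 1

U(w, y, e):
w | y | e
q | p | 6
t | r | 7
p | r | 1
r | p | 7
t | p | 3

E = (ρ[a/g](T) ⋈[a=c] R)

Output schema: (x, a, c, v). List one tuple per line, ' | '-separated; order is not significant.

Stepwise |·|:
  T → 5
  ρ[a/g](T) → 5
  R → 6
  (ρ[a/g](T) ⋈[a=c] R) → 8

== RESULT ==
x | a | c | v
p | 1 | 1 | p
p | 1 | 1 | r
r | 1 | 1 | p
r | 1 | 1 | r
t | 1 | 1 | p
t | 1 | 1 | p
t | 1 | 1 | r
t | 1 | 1 | r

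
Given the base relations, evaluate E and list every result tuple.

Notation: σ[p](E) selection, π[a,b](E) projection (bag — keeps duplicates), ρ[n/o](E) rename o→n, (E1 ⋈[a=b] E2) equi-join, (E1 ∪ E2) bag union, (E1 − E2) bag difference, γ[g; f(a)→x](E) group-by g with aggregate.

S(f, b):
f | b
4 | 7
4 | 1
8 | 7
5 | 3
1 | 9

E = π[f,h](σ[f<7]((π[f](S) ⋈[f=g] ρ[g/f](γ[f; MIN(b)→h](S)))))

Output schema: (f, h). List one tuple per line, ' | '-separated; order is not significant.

Per-node cardinality:
  S → 5
  π[f](S) → 5
  S → 5
  γ[f; MIN(b)→h](S) → 4
  ρ[g/f](γ[f; MIN(b)→h](S)) → 4
  (π[f](S) ⋈[f=g] ρ[g/f](γ[f; MIN(b)→h](S))) → 5
  σ[f<7]((π[f](S) ⋈[f=g] ρ[g/f](γ[f; MIN(b)→h](S)))) → 4
  π[f,h](σ[f<7]((π[f](S) ⋈[f=g] ρ[g/f](γ[f; MIN(b)→h](S))))) → 4

== RESULT ==
f | h
1 | 9
4 | 1
4 | 1
5 | 3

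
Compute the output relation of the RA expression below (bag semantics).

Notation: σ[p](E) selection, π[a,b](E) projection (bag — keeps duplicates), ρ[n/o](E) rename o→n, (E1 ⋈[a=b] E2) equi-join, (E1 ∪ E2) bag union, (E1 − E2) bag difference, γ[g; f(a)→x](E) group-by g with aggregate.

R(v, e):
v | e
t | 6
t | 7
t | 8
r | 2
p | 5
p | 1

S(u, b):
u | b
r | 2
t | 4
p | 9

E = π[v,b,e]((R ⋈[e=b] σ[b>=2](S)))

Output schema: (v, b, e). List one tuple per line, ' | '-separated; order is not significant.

Per-node cardinality:
  R → 6
  S → 3
  σ[b>=2](S) → 3
  (R ⋈[e=b] σ[b>=2](S)) → 1
  π[v,b,e]((R ⋈[e=b] σ[b>=2](S))) → 1

== RESULT ==
v | b | e
r | 2 | 2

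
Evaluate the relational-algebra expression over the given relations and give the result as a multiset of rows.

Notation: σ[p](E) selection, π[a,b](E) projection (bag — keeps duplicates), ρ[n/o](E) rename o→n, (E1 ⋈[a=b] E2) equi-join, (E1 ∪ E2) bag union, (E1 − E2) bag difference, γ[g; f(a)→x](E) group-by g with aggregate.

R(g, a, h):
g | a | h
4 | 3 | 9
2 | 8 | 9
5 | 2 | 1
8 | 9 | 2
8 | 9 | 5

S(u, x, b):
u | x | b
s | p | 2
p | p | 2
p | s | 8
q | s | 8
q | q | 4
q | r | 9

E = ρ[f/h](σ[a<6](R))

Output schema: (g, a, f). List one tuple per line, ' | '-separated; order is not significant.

Row counts bottom-up:
  R → 5
  σ[a<6](R) → 2
  ρ[f/h](σ[a<6](R)) → 2

== RESULT ==
g | a | f
4 | 3 | 9
5 | 2 | 1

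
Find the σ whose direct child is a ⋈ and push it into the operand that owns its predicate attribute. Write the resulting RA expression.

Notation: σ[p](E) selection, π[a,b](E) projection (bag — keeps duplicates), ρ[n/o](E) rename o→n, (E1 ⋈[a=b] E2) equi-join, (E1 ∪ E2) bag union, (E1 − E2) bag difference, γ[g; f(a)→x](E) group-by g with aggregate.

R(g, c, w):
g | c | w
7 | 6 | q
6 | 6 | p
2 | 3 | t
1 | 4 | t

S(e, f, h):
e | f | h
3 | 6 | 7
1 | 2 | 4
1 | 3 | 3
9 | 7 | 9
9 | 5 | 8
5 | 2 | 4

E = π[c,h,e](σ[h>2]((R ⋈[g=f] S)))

σ filters on h, owned by the right side.
E' = π[c,h,e]((R ⋈[g=f] σ[h>2](S)))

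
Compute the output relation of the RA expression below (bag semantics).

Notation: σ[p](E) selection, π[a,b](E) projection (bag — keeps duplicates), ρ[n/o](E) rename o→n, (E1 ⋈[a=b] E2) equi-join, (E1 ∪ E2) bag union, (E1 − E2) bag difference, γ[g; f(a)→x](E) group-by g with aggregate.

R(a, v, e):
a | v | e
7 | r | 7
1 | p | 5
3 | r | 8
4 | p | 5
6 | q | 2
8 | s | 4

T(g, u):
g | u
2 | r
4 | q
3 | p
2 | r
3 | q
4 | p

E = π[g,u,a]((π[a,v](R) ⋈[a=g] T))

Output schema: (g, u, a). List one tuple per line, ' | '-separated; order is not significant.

Per-node cardinality:
  R → 6
  π[a,v](R) → 6
  T → 6
  (π[a,v](R) ⋈[a=g] T) → 4
  π[g,u,a]((π[a,v](R) ⋈[a=g] T)) → 4

== RESULT ==
g | u | a
3 | p | 3
3 | q | 3
4 | p | 4
4 | q | 4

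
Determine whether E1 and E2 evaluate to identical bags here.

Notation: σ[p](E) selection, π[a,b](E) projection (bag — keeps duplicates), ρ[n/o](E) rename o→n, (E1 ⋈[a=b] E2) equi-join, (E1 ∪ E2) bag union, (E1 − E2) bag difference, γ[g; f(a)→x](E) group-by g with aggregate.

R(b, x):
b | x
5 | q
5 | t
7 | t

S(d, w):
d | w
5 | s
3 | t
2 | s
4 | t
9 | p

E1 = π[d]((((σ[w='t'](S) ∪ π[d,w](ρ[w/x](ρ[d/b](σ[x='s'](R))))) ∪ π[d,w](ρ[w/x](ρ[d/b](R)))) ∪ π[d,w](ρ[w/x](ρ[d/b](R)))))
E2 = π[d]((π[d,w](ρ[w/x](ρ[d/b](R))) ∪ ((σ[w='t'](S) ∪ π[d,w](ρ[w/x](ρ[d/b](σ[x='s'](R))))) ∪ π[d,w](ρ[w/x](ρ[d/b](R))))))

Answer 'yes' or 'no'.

E1 stepwise |·|:
  S → 5
  σ[w='t'](S) → 2
  R → 3
  σ[x='s'](R) → 0
  ρ[d/b](σ[x='s'](R)) → 0
  ρ[w/x](ρ[d/b](σ[x='s'](R))) → 0
  π[d,w](ρ[w/x](ρ[d/b](σ[x='s'](R)))) → 0
  (σ[w='t'](S) ∪ π[d,w](ρ[w/x](ρ[d/b](σ[x='s'](R))))) → 2
  R → 3
  ρ[d/b](R) → 3
  ρ[w/x](ρ[d/b](R)) → 3
  π[d,w](ρ[w/x](ρ[d/b](R))) → 3
  ((σ[w='t'](S) ∪ π[d,w](ρ[w/x](ρ[d/b](σ[x='s'](R))))) ∪ π[d,w](ρ[w/x](ρ[d/b](R)))) → 5
  R → 3
  ρ[d/b](R) → 3
  ρ[w/x](ρ[d/b](R)) → 3
  π[d,w](ρ[w/x](ρ[d/b](R))) → 3
  (((σ[w='t'](S) ∪ π[d,w](ρ[w/x](ρ[d/b](σ[x='s'](R))))) ∪ π[d,w](ρ[w/x](ρ[d/b](R)))) ∪ π[d,w](ρ[w/x](ρ[d/b](R)))) → 8
  π[d]((((σ[w='t'](S) ∪ π[d,w](ρ[w/x](ρ[d/b](σ[x='s'](R))))) ∪ π[d,w](ρ[w/x](ρ[d/b](R)))) ∪ π[d,w](ρ[w/x](ρ[d/b](R))))) → 8
E2 stepwise |·|:
  R → 3
  ρ[d/b](R) → 3
  ρ[w/x](ρ[d/b](R)) → 3
  π[d,w](ρ[w/x](ρ[d/b](R))) → 3
  S → 5
  σ[w='t'](S) → 2
  R → 3
  σ[x='s'](R) → 0
  ρ[d/b](σ[x='s'](R)) → 0
  ρ[w/x](ρ[d/b](σ[x='s'](R))) → 0
  π[d,w](ρ[w/x](ρ[d/b](σ[x='s'](R)))) → 0
  (σ[w='t'](S) ∪ π[d,w](ρ[w/x](ρ[d/b](σ[x='s'](R))))) → 2
  R → 3
  ρ[d/b](R) → 3
  ρ[w/x](ρ[d/b](R)) → 3
  π[d,w](ρ[w/x](ρ[d/b](R))) → 3
  ((σ[w='t'](S) ∪ π[d,w](ρ[w/x](ρ[d/b](σ[x='s'](R))))) ∪ π[d,w](ρ[w/x](ρ[d/b](R)))) → 5
  (π[d,w](ρ[w/x](ρ[d/b](R))) ∪ ((σ[w='t'](S) ∪ π[d,w](ρ[w/x](ρ[d/b](σ[x='s'](R))))) ∪ π[d,w](ρ[w/x](ρ[d/b](R))))) → 8
  π[d]((π[d,w](ρ[w/x](ρ[d/b](R))) ∪ ((σ[w='t'](S) ∪ π[d,w](ρ[w/x](ρ[d/b](σ[x='s'](R))))) ∪ π[d,w](ρ[w/x](ρ[d/b](R)))))) → 8

E1 and E2 produce the same multiset:
d
3
4
5
5
5
5
7
7

yes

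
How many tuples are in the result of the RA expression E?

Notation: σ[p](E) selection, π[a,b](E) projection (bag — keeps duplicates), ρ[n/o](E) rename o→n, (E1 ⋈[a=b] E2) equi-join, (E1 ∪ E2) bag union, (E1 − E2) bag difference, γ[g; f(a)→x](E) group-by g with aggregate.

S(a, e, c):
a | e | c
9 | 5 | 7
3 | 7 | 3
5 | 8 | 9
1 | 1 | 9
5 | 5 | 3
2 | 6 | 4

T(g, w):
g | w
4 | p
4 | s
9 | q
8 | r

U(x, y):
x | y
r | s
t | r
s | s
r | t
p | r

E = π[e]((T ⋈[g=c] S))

Row counts bottom-up:
  T → 4
  S → 6
  (T ⋈[g=c] S) → 4
  π[e]((T ⋈[g=c] S)) → 4

|E| = 4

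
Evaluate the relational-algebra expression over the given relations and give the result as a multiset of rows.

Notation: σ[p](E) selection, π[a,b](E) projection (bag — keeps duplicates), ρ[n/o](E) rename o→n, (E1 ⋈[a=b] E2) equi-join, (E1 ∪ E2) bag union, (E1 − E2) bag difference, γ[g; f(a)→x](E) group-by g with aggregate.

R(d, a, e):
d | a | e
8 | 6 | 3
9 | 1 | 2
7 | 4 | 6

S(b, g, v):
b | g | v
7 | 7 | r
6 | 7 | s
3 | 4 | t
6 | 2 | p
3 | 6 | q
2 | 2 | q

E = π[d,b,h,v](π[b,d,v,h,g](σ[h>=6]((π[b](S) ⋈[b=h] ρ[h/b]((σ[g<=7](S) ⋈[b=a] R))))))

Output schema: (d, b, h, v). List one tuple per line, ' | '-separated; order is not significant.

Row counts bottom-up:
  S → 6
  π[b](S) → 6
  S → 6
  σ[g<=7](S) → 6
  R → 3
  (σ[g<=7](S) ⋈[b=a] R) → 2
  ρ[h/b]((σ[g<=7](S) ⋈[b=a] R)) → 2
  (π[b](S) ⋈[b=h] ρ[h/b]((σ[g<=7](S) ⋈[b=a] R))) → 4
  σ[h>=6]((π[b](S) ⋈[b=h] ρ[h/b]((σ[g<=7](S) ⋈[b=a] R)))) → 4
  π[b,d,v,h,g](σ[h>=6]((π[b](S) ⋈[b=h] ρ[h/b]((σ[g<=7](S) ⋈[b=a] R))))) → 4
  π[d,b,h,v](π[b,d,v,h,g](σ[h>=6]((π[b](S) ⋈[b=h] ρ[h/b]((σ[g<=7](S) ⋈[b=a] R)))))) → 4

== RESULT ==
d | b | h | v
8 | 6 | 6 | p
8 | 6 | 6 | p
8 | 6 | 6 | s
8 | 6 | 6 | s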